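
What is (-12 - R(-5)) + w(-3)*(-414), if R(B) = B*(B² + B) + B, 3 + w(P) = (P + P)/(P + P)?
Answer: 921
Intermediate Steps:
w(P) = -2 (w(P) = -3 + (P + P)/(P + P) = -3 + (2*P)/((2*P)) = -3 + (2*P)*(1/(2*P)) = -3 + 1 = -2)
R(B) = B + B*(B + B²) (R(B) = B*(B + B²) + B = B + B*(B + B²))
(-12 - R(-5)) + w(-3)*(-414) = (-12 - (-5)*(1 - 5 + (-5)²)) - 2*(-414) = (-12 - (-5)*(1 - 5 + 25)) + 828 = (-12 - (-5)*21) + 828 = (-12 - 1*(-105)) + 828 = (-12 + 105) + 828 = 93 + 828 = 921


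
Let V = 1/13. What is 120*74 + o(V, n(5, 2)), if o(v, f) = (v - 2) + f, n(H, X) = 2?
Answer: 115441/13 ≈ 8880.1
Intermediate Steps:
V = 1/13 (V = 1*(1/13) = 1/13 ≈ 0.076923)
o(v, f) = -2 + f + v (o(v, f) = (-2 + v) + f = -2 + f + v)
120*74 + o(V, n(5, 2)) = 120*74 + (-2 + 2 + 1/13) = 8880 + 1/13 = 115441/13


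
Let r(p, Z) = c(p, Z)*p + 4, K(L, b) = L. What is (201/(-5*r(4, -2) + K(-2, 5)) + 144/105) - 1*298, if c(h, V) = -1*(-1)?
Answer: -21099/70 ≈ -301.41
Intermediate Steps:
c(h, V) = 1
r(p, Z) = 4 + p (r(p, Z) = 1*p + 4 = p + 4 = 4 + p)
(201/(-5*r(4, -2) + K(-2, 5)) + 144/105) - 1*298 = (201/(-5*(4 + 4) - 2) + 144/105) - 1*298 = (201/(-5*8 - 2) + 144*(1/105)) - 298 = (201/(-40 - 2) + 48/35) - 298 = (201/(-42) + 48/35) - 298 = (201*(-1/42) + 48/35) - 298 = (-67/14 + 48/35) - 298 = -239/70 - 298 = -21099/70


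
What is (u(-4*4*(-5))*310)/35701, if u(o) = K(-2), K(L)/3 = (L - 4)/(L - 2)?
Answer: 1395/35701 ≈ 0.039075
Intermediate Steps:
K(L) = 3*(-4 + L)/(-2 + L) (K(L) = 3*((L - 4)/(L - 2)) = 3*((-4 + L)/(-2 + L)) = 3*(-4 + L)/(-2 + L))
u(o) = 9/2 (u(o) = 3*(-4 - 2)/(-2 - 2) = 3*(-6)/(-4) = 3*(-1/4)*(-6) = 9/2)
(u(-4*4*(-5))*310)/35701 = ((9/2)*310)/35701 = 1395*(1/35701) = 1395/35701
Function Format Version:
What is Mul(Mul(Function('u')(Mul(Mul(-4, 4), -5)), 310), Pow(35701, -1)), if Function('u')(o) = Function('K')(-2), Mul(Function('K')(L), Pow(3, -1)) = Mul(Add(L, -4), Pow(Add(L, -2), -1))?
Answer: Rational(1395, 35701) ≈ 0.039075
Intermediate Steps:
Function('K')(L) = Mul(3, Pow(Add(-2, L), -1), Add(-4, L)) (Function('K')(L) = Mul(3, Mul(Add(L, -4), Pow(Add(L, -2), -1))) = Mul(3, Mul(Add(-4, L), Pow(Add(-2, L), -1))) = Mul(3, Mul(Pow(Add(-2, L), -1), Add(-4, L))) = Mul(3, Pow(Add(-2, L), -1), Add(-4, L)))
Function('u')(o) = Rational(9, 2) (Function('u')(o) = Mul(3, Pow(Add(-2, -2), -1), Add(-4, -2)) = Mul(3, Pow(-4, -1), -6) = Mul(3, Rational(-1, 4), -6) = Rational(9, 2))
Mul(Mul(Function('u')(Mul(Mul(-4, 4), -5)), 310), Pow(35701, -1)) = Mul(Mul(Rational(9, 2), 310), Pow(35701, -1)) = Mul(1395, Rational(1, 35701)) = Rational(1395, 35701)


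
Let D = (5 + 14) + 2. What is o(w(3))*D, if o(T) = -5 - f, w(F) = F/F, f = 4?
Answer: -189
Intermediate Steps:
w(F) = 1
o(T) = -9 (o(T) = -5 - 1*4 = -5 - 4 = -9)
D = 21 (D = 19 + 2 = 21)
o(w(3))*D = -9*21 = -189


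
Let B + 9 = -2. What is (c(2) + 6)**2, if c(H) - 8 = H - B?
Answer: 729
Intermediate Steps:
B = -11 (B = -9 - 2 = -11)
c(H) = 19 + H (c(H) = 8 + (H - 1*(-11)) = 8 + (H + 11) = 8 + (11 + H) = 19 + H)
(c(2) + 6)**2 = ((19 + 2) + 6)**2 = (21 + 6)**2 = 27**2 = 729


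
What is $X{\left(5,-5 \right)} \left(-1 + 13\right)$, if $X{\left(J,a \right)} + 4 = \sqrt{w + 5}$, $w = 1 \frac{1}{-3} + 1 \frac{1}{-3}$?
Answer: $-48 + 4 \sqrt{39} \approx -23.02$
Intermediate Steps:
$w = - \frac{2}{3}$ ($w = 1 \left(- \frac{1}{3}\right) + 1 \left(- \frac{1}{3}\right) = - \frac{1}{3} - \frac{1}{3} = - \frac{2}{3} \approx -0.66667$)
$X{\left(J,a \right)} = -4 + \frac{\sqrt{39}}{3}$ ($X{\left(J,a \right)} = -4 + \sqrt{- \frac{2}{3} + 5} = -4 + \sqrt{\frac{13}{3}} = -4 + \frac{\sqrt{39}}{3}$)
$X{\left(5,-5 \right)} \left(-1 + 13\right) = \left(-4 + \frac{\sqrt{39}}{3}\right) \left(-1 + 13\right) = \left(-4 + \frac{\sqrt{39}}{3}\right) 12 = -48 + 4 \sqrt{39}$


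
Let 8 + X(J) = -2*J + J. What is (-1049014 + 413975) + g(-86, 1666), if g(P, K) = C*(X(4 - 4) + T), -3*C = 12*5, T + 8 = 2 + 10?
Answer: -634959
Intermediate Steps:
X(J) = -8 - J (X(J) = -8 + (-2*J + J) = -8 - J)
T = 4 (T = -8 + (2 + 10) = -8 + 12 = 4)
C = -20 (C = -4*5 = -1/3*60 = -20)
g(P, K) = 80 (g(P, K) = -20*((-8 - (4 - 4)) + 4) = -20*((-8 - 1*0) + 4) = -20*((-8 + 0) + 4) = -20*(-8 + 4) = -20*(-4) = 80)
(-1049014 + 413975) + g(-86, 1666) = (-1049014 + 413975) + 80 = -635039 + 80 = -634959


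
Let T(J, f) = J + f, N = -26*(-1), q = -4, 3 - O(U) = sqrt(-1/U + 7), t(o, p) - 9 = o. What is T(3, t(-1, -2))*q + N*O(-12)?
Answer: 34 - 13*sqrt(255)/3 ≈ -35.198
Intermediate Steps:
t(o, p) = 9 + o
O(U) = 3 - sqrt(7 - 1/U) (O(U) = 3 - sqrt(-1/U + 7) = 3 - sqrt(7 - 1/U))
N = 26
T(3, t(-1, -2))*q + N*O(-12) = (3 + (9 - 1))*(-4) + 26*(3 - sqrt(7 - 1/(-12))) = (3 + 8)*(-4) + 26*(3 - sqrt(7 - 1*(-1/12))) = 11*(-4) + 26*(3 - sqrt(7 + 1/12)) = -44 + 26*(3 - sqrt(85/12)) = -44 + 26*(3 - sqrt(255)/6) = -44 + (78 - 13*sqrt(255)/3) = 34 - 13*sqrt(255)/3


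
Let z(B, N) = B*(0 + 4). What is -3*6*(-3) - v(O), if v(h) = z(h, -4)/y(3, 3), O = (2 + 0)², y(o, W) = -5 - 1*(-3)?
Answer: 62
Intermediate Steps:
y(o, W) = -2 (y(o, W) = -5 + 3 = -2)
O = 4 (O = 2² = 4)
z(B, N) = 4*B (z(B, N) = B*4 = 4*B)
v(h) = -2*h (v(h) = (4*h)/(-2) = (4*h)*(-½) = -2*h)
-3*6*(-3) - v(O) = -3*6*(-3) - (-2)*4 = -18*(-3) - 1*(-8) = 54 + 8 = 62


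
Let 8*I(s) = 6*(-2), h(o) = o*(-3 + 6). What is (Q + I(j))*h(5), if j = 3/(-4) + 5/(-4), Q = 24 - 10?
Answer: 375/2 ≈ 187.50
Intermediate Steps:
Q = 14
h(o) = 3*o (h(o) = o*3 = 3*o)
j = -2 (j = 3*(-¼) + 5*(-¼) = -¾ - 5/4 = -2)
I(s) = -3/2 (I(s) = (6*(-2))/8 = (⅛)*(-12) = -3/2)
(Q + I(j))*h(5) = (14 - 3/2)*(3*5) = (25/2)*15 = 375/2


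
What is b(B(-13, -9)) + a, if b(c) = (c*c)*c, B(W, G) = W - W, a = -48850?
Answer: -48850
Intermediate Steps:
B(W, G) = 0
b(c) = c³ (b(c) = c²*c = c³)
b(B(-13, -9)) + a = 0³ - 48850 = 0 - 48850 = -48850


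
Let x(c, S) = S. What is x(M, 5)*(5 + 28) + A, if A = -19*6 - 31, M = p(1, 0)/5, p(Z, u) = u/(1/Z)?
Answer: 20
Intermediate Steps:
p(Z, u) = Z*u (p(Z, u) = u*Z = Z*u)
M = 0 (M = (1*0)/5 = 0*(⅕) = 0)
A = -145 (A = -114 - 31 = -145)
x(M, 5)*(5 + 28) + A = 5*(5 + 28) - 145 = 5*33 - 145 = 165 - 145 = 20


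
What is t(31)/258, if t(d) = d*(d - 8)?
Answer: 713/258 ≈ 2.7636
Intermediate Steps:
t(d) = d*(-8 + d)
t(31)/258 = (31*(-8 + 31))/258 = (31*23)*(1/258) = 713*(1/258) = 713/258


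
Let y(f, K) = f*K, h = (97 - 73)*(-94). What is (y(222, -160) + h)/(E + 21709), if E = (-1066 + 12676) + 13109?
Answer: -3148/3869 ≈ -0.81365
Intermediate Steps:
h = -2256 (h = 24*(-94) = -2256)
y(f, K) = K*f
E = 24719 (E = 11610 + 13109 = 24719)
(y(222, -160) + h)/(E + 21709) = (-160*222 - 2256)/(24719 + 21709) = (-35520 - 2256)/46428 = -37776*1/46428 = -3148/3869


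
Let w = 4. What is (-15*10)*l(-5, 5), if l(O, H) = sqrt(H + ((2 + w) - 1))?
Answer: -150*sqrt(10) ≈ -474.34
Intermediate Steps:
l(O, H) = sqrt(5 + H) (l(O, H) = sqrt(H + ((2 + 4) - 1)) = sqrt(H + (6 - 1)) = sqrt(H + 5) = sqrt(5 + H))
(-15*10)*l(-5, 5) = (-15*10)*sqrt(5 + 5) = -150*sqrt(10)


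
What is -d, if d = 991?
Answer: -991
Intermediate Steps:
-d = -1*991 = -991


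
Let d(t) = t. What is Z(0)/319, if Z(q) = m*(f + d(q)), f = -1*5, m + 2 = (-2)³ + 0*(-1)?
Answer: 50/319 ≈ 0.15674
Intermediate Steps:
m = -10 (m = -2 + ((-2)³ + 0*(-1)) = -2 + (-8 + 0) = -2 - 8 = -10)
f = -5
Z(q) = 50 - 10*q (Z(q) = -10*(-5 + q) = 50 - 10*q)
Z(0)/319 = (50 - 10*0)/319 = (50 + 0)*(1/319) = 50*(1/319) = 50/319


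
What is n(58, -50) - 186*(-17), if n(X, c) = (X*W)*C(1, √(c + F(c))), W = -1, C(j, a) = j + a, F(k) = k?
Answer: 3104 - 580*I ≈ 3104.0 - 580.0*I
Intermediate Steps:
C(j, a) = a + j
n(X, c) = -X*(1 + √2*√c) (n(X, c) = (X*(-1))*(√(c + c) + 1) = (-X)*(√(2*c) + 1) = (-X)*(√2*√c + 1) = (-X)*(1 + √2*√c) = -X*(1 + √2*√c))
n(58, -50) - 186*(-17) = -1*58*(1 + √2*√(-50)) - 186*(-17) = -1*58*(1 + √2*(5*I*√2)) + 3162 = -1*58*(1 + 10*I) + 3162 = (-58 - 580*I) + 3162 = 3104 - 580*I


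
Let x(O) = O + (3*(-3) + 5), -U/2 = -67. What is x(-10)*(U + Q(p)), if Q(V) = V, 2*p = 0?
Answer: -1876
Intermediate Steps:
U = 134 (U = -2*(-67) = 134)
p = 0 (p = (½)*0 = 0)
x(O) = -4 + O (x(O) = O + (-9 + 5) = O - 4 = -4 + O)
x(-10)*(U + Q(p)) = (-4 - 10)*(134 + 0) = -14*134 = -1876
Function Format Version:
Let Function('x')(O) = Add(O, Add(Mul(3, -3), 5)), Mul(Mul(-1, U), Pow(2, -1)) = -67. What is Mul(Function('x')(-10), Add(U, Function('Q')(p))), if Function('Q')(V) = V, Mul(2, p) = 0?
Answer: -1876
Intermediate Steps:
U = 134 (U = Mul(-2, -67) = 134)
p = 0 (p = Mul(Rational(1, 2), 0) = 0)
Function('x')(O) = Add(-4, O) (Function('x')(O) = Add(O, Add(-9, 5)) = Add(O, -4) = Add(-4, O))
Mul(Function('x')(-10), Add(U, Function('Q')(p))) = Mul(Add(-4, -10), Add(134, 0)) = Mul(-14, 134) = -1876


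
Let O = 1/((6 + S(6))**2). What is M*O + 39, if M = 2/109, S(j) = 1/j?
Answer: 5819691/149221 ≈ 39.000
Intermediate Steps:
M = 2/109 (M = 2*(1/109) = 2/109 ≈ 0.018349)
O = 36/1369 (O = 1/((6 + 1/6)**2) = 1/((37/6)**2) = 1/(1369/36) = 36/1369 ≈ 0.026297)
M*O + 39 = (2/109)*(36/1369) + 39 = 72/149221 + 39 = 5819691/149221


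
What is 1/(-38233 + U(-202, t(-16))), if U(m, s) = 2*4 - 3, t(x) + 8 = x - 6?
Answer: -1/38228 ≈ -2.6159e-5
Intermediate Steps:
t(x) = -14 + x (t(x) = -8 + (x - 6) = -8 + (-6 + x) = -14 + x)
U(m, s) = 5 (U(m, s) = 8 - 3 = 5)
1/(-38233 + U(-202, t(-16))) = 1/(-38233 + 5) = 1/(-38228) = -1/38228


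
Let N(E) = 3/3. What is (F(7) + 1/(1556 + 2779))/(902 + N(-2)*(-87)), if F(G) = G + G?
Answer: 60691/3533025 ≈ 0.017178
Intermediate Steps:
F(G) = 2*G
N(E) = 1 (N(E) = 3*(⅓) = 1)
(F(7) + 1/(1556 + 2779))/(902 + N(-2)*(-87)) = (2*7 + 1/(1556 + 2779))/(902 + 1*(-87)) = (14 + 1/4335)/(902 - 87) = (14 + 1/4335)/815 = (60691/4335)*(1/815) = 60691/3533025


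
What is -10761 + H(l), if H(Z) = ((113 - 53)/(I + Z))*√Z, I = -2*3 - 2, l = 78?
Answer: -10761 + 6*√78/7 ≈ -10753.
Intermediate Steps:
I = -8 (I = -6 - 2 = -8)
H(Z) = 60*√Z/(-8 + Z) (H(Z) = ((113 - 53)/(-8 + Z))*√Z = (60/(-8 + Z))*√Z = 60*√Z/(-8 + Z))
-10761 + H(l) = -10761 + 60*√78/(-8 + 78) = -10761 + 60*√78/70 = -10761 + 60*√78*(1/70) = -10761 + 6*√78/7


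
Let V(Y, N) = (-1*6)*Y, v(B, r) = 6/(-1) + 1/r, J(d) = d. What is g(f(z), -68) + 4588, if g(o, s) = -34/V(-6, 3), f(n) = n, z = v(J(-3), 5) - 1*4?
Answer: 82567/18 ≈ 4587.1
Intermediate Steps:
v(B, r) = -6 + 1/r (v(B, r) = 6*(-1) + 1/r = -6 + 1/r)
z = -49/5 (z = (-6 + 1/5) - 1*4 = (-6 + ⅕) - 4 = -29/5 - 4 = -49/5 ≈ -9.8000)
V(Y, N) = -6*Y
g(o, s) = -17/18 (g(o, s) = -34/((-6*(-6))) = -34/36 = -34*1/36 = -17/18)
g(f(z), -68) + 4588 = -17/18 + 4588 = 82567/18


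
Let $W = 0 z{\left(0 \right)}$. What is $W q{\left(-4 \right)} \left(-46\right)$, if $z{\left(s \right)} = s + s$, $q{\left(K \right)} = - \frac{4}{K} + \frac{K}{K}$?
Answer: $0$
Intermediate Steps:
$q{\left(K \right)} = 1 - \frac{4}{K}$ ($q{\left(K \right)} = - \frac{4}{K} + 1 = 1 - \frac{4}{K}$)
$z{\left(s \right)} = 2 s$
$W = 0$ ($W = 0 \cdot 2 \cdot 0 = 0 \cdot 0 = 0$)
$W q{\left(-4 \right)} \left(-46\right) = 0 \frac{-4 - 4}{-4} \left(-46\right) = 0 \left(\left(- \frac{1}{4}\right) \left(-8\right)\right) \left(-46\right) = 0 \cdot 2 \left(-46\right) = 0 \left(-46\right) = 0$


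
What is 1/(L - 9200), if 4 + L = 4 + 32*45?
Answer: -1/7760 ≈ -0.00012887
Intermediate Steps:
L = 1440 (L = -4 + (4 + 32*45) = -4 + (4 + 1440) = -4 + 1444 = 1440)
1/(L - 9200) = 1/(1440 - 9200) = 1/(-7760) = -1/7760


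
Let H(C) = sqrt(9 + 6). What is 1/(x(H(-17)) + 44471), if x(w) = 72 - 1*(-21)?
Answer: 1/44564 ≈ 2.2440e-5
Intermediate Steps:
H(C) = sqrt(15)
x(w) = 93 (x(w) = 72 + 21 = 93)
1/(x(H(-17)) + 44471) = 1/(93 + 44471) = 1/44564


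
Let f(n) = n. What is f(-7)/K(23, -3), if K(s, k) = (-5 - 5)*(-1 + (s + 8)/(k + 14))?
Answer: 77/200 ≈ 0.38500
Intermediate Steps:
K(s, k) = 10 - 10*(8 + s)/(14 + k) (K(s, k) = -10*(-1 + (8 + s)/(14 + k)) = 10 - 10*(8 + s)/(14 + k))
f(-7)/K(23, -3) = -7*(14 - 3)/(10*(6 - 3 - 1*23)) = -7*11/(10*(6 - 3 - 23)) = -7/(10*(1/11)*(-20)) = -7/(-200/11) = -7*(-11/200) = 77/200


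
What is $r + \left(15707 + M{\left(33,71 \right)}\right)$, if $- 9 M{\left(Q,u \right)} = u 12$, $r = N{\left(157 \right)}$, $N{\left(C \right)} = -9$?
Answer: $\frac{46810}{3} \approx 15603.0$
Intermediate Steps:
$r = -9$
$M{\left(Q,u \right)} = - \frac{4 u}{3}$ ($M{\left(Q,u \right)} = - \frac{u 12}{9} = - \frac{12 u}{9} = - \frac{4 u}{3}$)
$r + \left(15707 + M{\left(33,71 \right)}\right) = -9 + \left(15707 - \frac{284}{3}\right) = -9 + \frac{46837}{3} = \frac{46810}{3}$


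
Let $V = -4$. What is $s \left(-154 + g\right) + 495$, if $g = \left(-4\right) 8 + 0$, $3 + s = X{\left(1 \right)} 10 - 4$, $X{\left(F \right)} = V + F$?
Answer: $7377$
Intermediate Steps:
$X{\left(F \right)} = -4 + F$
$s = -37$ ($s = -3 + \left(\left(-4 + 1\right) 10 - 4\right) = -3 - 34 = -37$)
$g = -32$ ($g = -32 + 0 = -32$)
$s \left(-154 + g\right) + 495 = - 37 \left(-154 - 32\right) + 495 = \left(-37\right) \left(-186\right) + 495 = 6882 + 495 = 7377$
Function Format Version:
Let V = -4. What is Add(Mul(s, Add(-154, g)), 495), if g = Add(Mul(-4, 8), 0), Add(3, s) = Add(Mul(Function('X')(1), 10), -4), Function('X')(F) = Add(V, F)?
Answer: 7377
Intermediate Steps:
Function('X')(F) = Add(-4, F)
s = -37 (s = Add(-3, Add(Mul(Add(-4, 1), 10), -4)) = Add(-3, Add(Mul(-3, 10), -4)) = Add(-3, Add(-30, -4)) = Add(-3, -34) = -37)
g = -32 (g = Add(-32, 0) = -32)
Add(Mul(s, Add(-154, g)), 495) = Add(Mul(-37, Add(-154, -32)), 495) = Add(Mul(-37, -186), 495) = Add(6882, 495) = 7377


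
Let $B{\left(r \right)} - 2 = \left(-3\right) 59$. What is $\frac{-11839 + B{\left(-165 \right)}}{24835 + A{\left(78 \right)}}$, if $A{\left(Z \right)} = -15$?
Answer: $- \frac{6007}{12410} \approx -0.48405$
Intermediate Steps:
$B{\left(r \right)} = -175$ ($B{\left(r \right)} = 2 - 177 = -175$)
$\frac{-11839 + B{\left(-165 \right)}}{24835 + A{\left(78 \right)}} = \frac{-11839 - 175}{24835 - 15} = - \frac{12014}{24820} = \left(-12014\right) \frac{1}{24820} = - \frac{6007}{12410}$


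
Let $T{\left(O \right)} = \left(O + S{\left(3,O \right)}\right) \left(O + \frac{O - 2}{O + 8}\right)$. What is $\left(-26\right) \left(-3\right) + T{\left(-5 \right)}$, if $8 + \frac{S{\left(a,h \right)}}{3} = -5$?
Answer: $\frac{1202}{3} \approx 400.67$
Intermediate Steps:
$S{\left(a,h \right)} = -39$ ($S{\left(a,h \right)} = -24 + 3 \left(-5\right) = -24 - 15 = -39$)
$T{\left(O \right)} = \left(-39 + O\right) \left(O + \frac{-2 + O}{8 + O}\right)$ ($T{\left(O \right)} = \left(O - 39\right) \left(O + \frac{O - 2}{O + 8}\right) = \left(-39 + O\right) \left(O + \frac{-2 + O}{8 + O}\right)$)
$\left(-26\right) \left(-3\right) + T{\left(-5 \right)} = \left(-26\right) \left(-3\right) + \frac{78 + \left(-5\right)^{3} - -1765 - 30 \left(-5\right)^{2}}{8 - 5} = 78 + \frac{78 - 125 + 1765 - 750}{3} = 78 + \frac{1}{3} \cdot 968 = 78 + \frac{968}{3} = \frac{1202}{3}$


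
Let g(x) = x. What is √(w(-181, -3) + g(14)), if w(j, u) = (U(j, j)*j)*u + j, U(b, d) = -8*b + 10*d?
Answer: I*√196733 ≈ 443.55*I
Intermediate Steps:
w(j, u) = j + 2*u*j² (w(j, u) = ((-8*j + 10*j)*j)*u + j = ((2*j)*j)*u + j = (2*j²)*u + j = 2*u*j² + j = j + 2*u*j²)
√(w(-181, -3) + g(14)) = √(-181*(1 + 2*(-181)*(-3)) + 14) = √(-181*(1 + 1086) + 14) = √(-181*1087 + 14) = √(-196747 + 14) = √(-196733) = I*√196733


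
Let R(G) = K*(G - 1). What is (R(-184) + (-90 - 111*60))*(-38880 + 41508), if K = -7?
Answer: -14335740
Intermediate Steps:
R(G) = 7 - 7*G (R(G) = -7*(G - 1) = -7*(-1 + G) = 7 - 7*G)
(R(-184) + (-90 - 111*60))*(-38880 + 41508) = ((7 - 7*(-184)) + (-90 - 111*60))*(-38880 + 41508) = ((7 + 1288) + (-90 - 6660))*2628 = (1295 - 6750)*2628 = -5455*2628 = -14335740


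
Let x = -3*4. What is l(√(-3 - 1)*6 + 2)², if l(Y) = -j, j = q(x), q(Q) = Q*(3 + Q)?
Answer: 11664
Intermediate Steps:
x = -12
j = 108 (j = -12*(3 - 12) = -12*(-9) = 108)
l(Y) = -108 (l(Y) = -1*108 = -108)
l(√(-3 - 1)*6 + 2)² = (-108)² = 11664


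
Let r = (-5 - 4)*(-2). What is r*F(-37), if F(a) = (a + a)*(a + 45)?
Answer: -10656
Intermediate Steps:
r = 18 (r = -9*(-2) = 18)
F(a) = 2*a*(45 + a) (F(a) = (2*a)*(45 + a) = 2*a*(45 + a))
r*F(-37) = 18*(2*(-37)*(45 - 37)) = 18*(2*(-37)*8) = 18*(-592) = -10656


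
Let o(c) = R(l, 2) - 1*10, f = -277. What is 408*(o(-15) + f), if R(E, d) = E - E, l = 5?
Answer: -117096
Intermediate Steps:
R(E, d) = 0
o(c) = -10 (o(c) = 0 - 1*10 = 0 - 10 = -10)
408*(o(-15) + f) = 408*(-10 - 277) = 408*(-287) = -117096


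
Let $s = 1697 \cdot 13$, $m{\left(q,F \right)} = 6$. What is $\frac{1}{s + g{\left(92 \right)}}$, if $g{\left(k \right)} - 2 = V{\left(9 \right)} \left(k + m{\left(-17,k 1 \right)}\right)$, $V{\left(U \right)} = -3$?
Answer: $\frac{1}{21769} \approx 4.5937 \cdot 10^{-5}$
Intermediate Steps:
$s = 22061$
$g{\left(k \right)} = -16 - 3 k$ ($g{\left(k \right)} = 2 - 3 \left(k + 6\right) = 2 - 3 \left(6 + k\right) = 2 - \left(18 + 3 k\right) = -16 - 3 k$)
$\frac{1}{s + g{\left(92 \right)}} = \frac{1}{22061 - 292} = \frac{1}{21769}$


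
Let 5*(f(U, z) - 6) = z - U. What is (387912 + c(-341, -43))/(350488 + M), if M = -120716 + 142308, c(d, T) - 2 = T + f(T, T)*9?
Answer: 77585/74416 ≈ 1.0426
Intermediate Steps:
f(U, z) = 6 - U/5 + z/5 (f(U, z) = 6 + (z - U)/5 = 6 + (-U/5 + z/5) = 6 - U/5 + z/5)
c(d, T) = 56 + T (c(d, T) = 2 + (T + (6 - T/5 + T/5)*9) = 2 + (T + 6*9) = 2 + (T + 54) = 2 + (54 + T) = 56 + T)
M = 21592
(387912 + c(-341, -43))/(350488 + M) = (387912 + (56 - 43))/(350488 + 21592) = (387912 + 13)/372080 = 387925*(1/372080) = 77585/74416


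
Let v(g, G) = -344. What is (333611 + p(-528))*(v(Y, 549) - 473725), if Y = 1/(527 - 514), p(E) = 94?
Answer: -158199195645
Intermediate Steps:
Y = 1/13 ≈ 0.076923
(333611 + p(-528))*(v(Y, 549) - 473725) = (333611 + 94)*(-344 - 473725) = 333705*(-474069) = -158199195645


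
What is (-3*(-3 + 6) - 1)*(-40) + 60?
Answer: 460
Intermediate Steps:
(-3*(-3 + 6) - 1)*(-40) + 60 = (-3*3 - 1)*(-40) + 60 = (-1*9 - 1)*(-40) + 60 = (-9 - 1)*(-40) + 60 = -10*(-40) + 60 = 400 + 60 = 460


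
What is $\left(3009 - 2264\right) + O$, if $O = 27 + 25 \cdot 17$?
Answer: $1197$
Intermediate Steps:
$O = 452$ ($O = 27 + 425 = 452$)
$\left(3009 - 2264\right) + O = \left(3009 - 2264\right) + 452 = 745 + 452 = 1197$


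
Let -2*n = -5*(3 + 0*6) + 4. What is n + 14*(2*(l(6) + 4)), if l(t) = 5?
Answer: 515/2 ≈ 257.50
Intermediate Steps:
n = 11/2 (n = -(-5*(3 + 0*6) + 4)/2 = -(-5*(3 + 0) + 4)/2 = -(-5*3 + 4)/2 = -(-15 + 4)/2 = -½*(-11) = 11/2 ≈ 5.5000)
n + 14*(2*(l(6) + 4)) = 11/2 + 14*(2*(5 + 4)) = 11/2 + 14*(2*9) = 11/2 + 14*18 = 11/2 + 252 = 515/2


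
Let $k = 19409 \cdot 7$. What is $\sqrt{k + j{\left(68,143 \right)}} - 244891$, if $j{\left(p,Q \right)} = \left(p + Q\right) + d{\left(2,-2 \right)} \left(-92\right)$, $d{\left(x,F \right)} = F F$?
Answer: $-244891 + \sqrt{135706} \approx -2.4452 \cdot 10^{5}$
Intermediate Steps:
$d{\left(x,F \right)} = F^{2}$
$k = 135863$
$j{\left(p,Q \right)} = -368 + Q + p$ ($j{\left(p,Q \right)} = \left(p + Q\right) + \left(-2\right)^{2} \left(-92\right) = \left(Q + p\right) + 4 \left(-92\right) = \left(Q + p\right) - 368 = -368 + Q + p$)
$\sqrt{k + j{\left(68,143 \right)}} - 244891 = \sqrt{135863 + \left(-368 + 143 + 68\right)} - 244891 = \sqrt{135863 - 157} - 244891 = \sqrt{135706} - 244891 = -244891 + \sqrt{135706}$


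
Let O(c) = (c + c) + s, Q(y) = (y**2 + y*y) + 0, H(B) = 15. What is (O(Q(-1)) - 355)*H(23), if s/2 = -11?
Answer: -5595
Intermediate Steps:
Q(y) = 2*y**2 (Q(y) = (y**2 + y**2) + 0 = 2*y**2 + 0 = 2*y**2)
s = -22 (s = 2*(-11) = -22)
O(c) = -22 + 2*c (O(c) = (c + c) - 22 = 2*c - 22 = -22 + 2*c)
(O(Q(-1)) - 355)*H(23) = ((-22 + 2*(2*(-1)**2)) - 355)*15 = ((-22 + 2*(2*1)) - 355)*15 = ((-22 + 2*2) - 355)*15 = ((-22 + 4) - 355)*15 = (-18 - 355)*15 = -373*15 = -5595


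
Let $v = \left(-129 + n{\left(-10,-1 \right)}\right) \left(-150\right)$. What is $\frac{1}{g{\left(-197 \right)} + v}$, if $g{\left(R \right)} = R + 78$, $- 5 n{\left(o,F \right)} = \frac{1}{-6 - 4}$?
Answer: $\frac{1}{19228} \approx 5.2007 \cdot 10^{-5}$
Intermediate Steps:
$n{\left(o,F \right)} = \frac{1}{50}$ ($n{\left(o,F \right)} = - \frac{1}{5 \left(-6 - 4\right)} = - \frac{1}{5 \left(-10\right)} = \left(- \frac{1}{5}\right) \left(- \frac{1}{10}\right) = \frac{1}{50}$)
$v = 19347$ ($v = \left(-129 + \frac{1}{50}\right) \left(-150\right) = \left(- \frac{6449}{50}\right) \left(-150\right) = 19347$)
$g{\left(R \right)} = 78 + R$
$\frac{1}{g{\left(-197 \right)} + v} = \frac{1}{\left(78 - 197\right) + 19347} = \frac{1}{-119 + 19347} = \frac{1}{19228}$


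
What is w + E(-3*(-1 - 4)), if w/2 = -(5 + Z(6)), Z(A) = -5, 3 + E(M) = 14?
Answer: 11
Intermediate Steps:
E(M) = 11 (E(M) = -3 + 14 = 11)
w = 0 (w = 2*(-(5 - 5)) = 2*(-1*0) = 2*0 = 0)
w + E(-3*(-1 - 4)) = 0 + 11 = 11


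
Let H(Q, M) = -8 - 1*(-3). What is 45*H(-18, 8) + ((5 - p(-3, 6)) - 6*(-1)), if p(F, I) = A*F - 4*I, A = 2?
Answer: -184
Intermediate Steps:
p(F, I) = -4*I + 2*F (p(F, I) = 2*F - 4*I = -4*I + 2*F)
H(Q, M) = -5 (H(Q, M) = -8 + 3 = -5)
45*H(-18, 8) + ((5 - p(-3, 6)) - 6*(-1)) = 45*(-5) + ((5 - (-4*6 + 2*(-3))) - 6*(-1)) = -225 + ((5 - (-24 - 6)) + 6) = -225 + ((5 - 1*(-30)) + 6) = -225 + ((5 + 30) + 6) = -225 + (35 + 6) = -225 + 41 = -184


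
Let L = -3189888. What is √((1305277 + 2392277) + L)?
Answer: √507666 ≈ 712.51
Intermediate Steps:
√((1305277 + 2392277) + L) = √((1305277 + 2392277) - 3189888) = √(3697554 - 3189888) = √507666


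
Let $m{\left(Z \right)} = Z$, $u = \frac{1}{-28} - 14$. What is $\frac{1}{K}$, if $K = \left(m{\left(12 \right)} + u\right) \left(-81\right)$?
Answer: $\frac{28}{4617} \approx 0.0060645$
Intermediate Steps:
$u = - \frac{393}{28}$ ($u = - \frac{1}{28} - 14 = - \frac{393}{28} \approx -14.036$)
$K = \frac{4617}{28}$ ($K = \left(12 - \frac{393}{28}\right) \left(-81\right) = \left(- \frac{57}{28}\right) \left(-81\right) = \frac{4617}{28} \approx 164.89$)
$\frac{1}{K} = \frac{1}{\frac{4617}{28}} = \frac{28}{4617}$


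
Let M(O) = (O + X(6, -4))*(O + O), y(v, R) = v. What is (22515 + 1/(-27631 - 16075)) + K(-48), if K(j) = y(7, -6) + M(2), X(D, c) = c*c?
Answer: 987493363/43706 ≈ 22594.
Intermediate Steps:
X(D, c) = c**2
M(O) = 2*O*(16 + O) (M(O) = (O + (-4)**2)*(O + O) = (O + 16)*(2*O) = (16 + O)*(2*O) = 2*O*(16 + O))
K(j) = 79 (K(j) = 7 + 2*2*(16 + 2) = 7 + 2*2*18 = 7 + 72 = 79)
(22515 + 1/(-27631 - 16075)) + K(-48) = (22515 + 1/(-27631 - 16075)) + 79 = (22515 + 1/(-43706)) + 79 = (22515 - 1/43706) + 79 = 984040589/43706 + 79 = 987493363/43706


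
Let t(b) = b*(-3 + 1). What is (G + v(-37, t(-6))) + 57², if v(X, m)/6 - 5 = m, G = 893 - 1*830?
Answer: 3414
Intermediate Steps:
t(b) = -2*b (t(b) = b*(-2) = -2*b)
G = 63 (G = 893 - 830 = 63)
v(X, m) = 30 + 6*m
(G + v(-37, t(-6))) + 57² = (63 + (30 + 6*(-2*(-6)))) + 57² = (63 + (30 + 6*12)) + 3249 = (63 + (30 + 72)) + 3249 = (63 + 102) + 3249 = 165 + 3249 = 3414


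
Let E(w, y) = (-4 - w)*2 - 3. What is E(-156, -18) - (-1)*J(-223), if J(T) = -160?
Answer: 141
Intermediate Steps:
E(w, y) = -11 - 2*w (E(w, y) = (-8 - 2*w) - 3 = -11 - 2*w)
E(-156, -18) - (-1)*J(-223) = (-11 - 2*(-156)) - (-1)*(-160) = (-11 + 312) - 1*160 = 301 - 160 = 141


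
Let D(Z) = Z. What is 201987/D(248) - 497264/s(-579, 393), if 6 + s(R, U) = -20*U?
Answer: 856075607/975384 ≈ 877.68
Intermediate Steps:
s(R, U) = -6 - 20*U
201987/D(248) - 497264/s(-579, 393) = 201987/248 - 497264/(-6 - 20*393) = 201987*(1/248) - 497264/(-6 - 7860) = 201987/248 - 497264/(-7866) = 201987/248 - 497264*(-1/7866) = 201987/248 + 248632/3933 = 856075607/975384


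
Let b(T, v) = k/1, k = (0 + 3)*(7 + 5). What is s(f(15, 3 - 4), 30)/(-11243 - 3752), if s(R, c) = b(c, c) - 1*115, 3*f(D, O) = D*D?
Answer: 79/14995 ≈ 0.0052684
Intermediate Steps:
k = 36 (k = 3*12 = 36)
f(D, O) = D**2/3 (f(D, O) = (D*D)/3 = D**2/3)
b(T, v) = 36 (b(T, v) = 36/1 = 36*1 = 36)
s(R, c) = -79 (s(R, c) = 36 - 1*115 = 36 - 115 = -79)
s(f(15, 3 - 4), 30)/(-11243 - 3752) = -79/(-11243 - 3752) = -79/(-14995) = -79*(-1/14995) = 79/14995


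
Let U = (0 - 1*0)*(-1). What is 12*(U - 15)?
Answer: -180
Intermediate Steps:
U = 0 (U = (0 + 0)*(-1) = 0*(-1) = 0)
12*(U - 15) = 12*(0 - 15) = 12*(-15) = -180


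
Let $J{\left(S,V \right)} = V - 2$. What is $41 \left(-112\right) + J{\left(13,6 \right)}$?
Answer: $-4588$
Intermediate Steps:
$J{\left(S,V \right)} = -2 + V$
$41 \left(-112\right) + J{\left(13,6 \right)} = 41 \left(-112\right) + \left(-2 + 6\right) = -4592 + 4 = -4588$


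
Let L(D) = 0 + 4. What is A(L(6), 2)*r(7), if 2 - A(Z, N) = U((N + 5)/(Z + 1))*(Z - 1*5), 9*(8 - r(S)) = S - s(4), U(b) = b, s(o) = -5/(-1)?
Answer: 238/9 ≈ 26.444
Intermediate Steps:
s(o) = 5 (s(o) = -5*(-1) = 5)
L(D) = 4
r(S) = 77/9 - S/9 (r(S) = 8 - (S - 1*5)/9 = 8 - (S - 5)/9 = 8 - (-5 + S)/9 = 8 + (5/9 - S/9) = 77/9 - S/9)
A(Z, N) = 2 - (-5 + Z)*(5 + N)/(1 + Z) (A(Z, N) = 2 - (N + 5)/(Z + 1)*(Z - 1*5) = 2 - (5 + N)/(1 + Z)*(Z - 5) = 2 - (5 + N)/(1 + Z)*(-5 + Z) = 2 - (-5 + Z)*(5 + N)/(1 + Z))
A(L(6), 2)*r(7) = ((27 - 3*4 + 5*2 - 1*2*4)/(1 + 4))*(77/9 - ⅑*7) = ((27 - 12 + 10 - 8)/5)*(77/9 - 7/9) = ((⅕)*17)*(70/9) = (17/5)*(70/9) = 238/9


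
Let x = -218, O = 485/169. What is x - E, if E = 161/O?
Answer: -132939/485 ≈ -274.10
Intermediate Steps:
O = 485/169 (O = 485*(1/169) = 485/169 ≈ 2.8698)
E = 27209/485 (E = 161/(485/169) = 161*(169/485) = 27209/485 ≈ 56.101)
x - E = -218 - 1*27209/485 = -218 - 27209/485 = -132939/485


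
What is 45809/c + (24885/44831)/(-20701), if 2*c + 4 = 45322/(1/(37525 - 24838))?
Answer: 35358443425654/266813475107385755 ≈ 0.00013252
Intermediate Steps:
c = 287500105 (c = -2 + (45322/(1/(37525 - 24838)))/2 = -2 + (45322/(1/12687))/2 = -2 + (45322*12687)/2 = -2 + (1/2)*575000214 = -2 + 287500107 = 287500105)
45809/c + (24885/44831)/(-20701) = 45809/287500105 + (24885/44831)/(-20701) = 45809*(1/287500105) + (24885*(1/44831))*(-1/20701) = 45809/287500105 + (24885/44831)*(-1/20701) = 45809/287500105 - 24885/928046531 = 35358443425654/266813475107385755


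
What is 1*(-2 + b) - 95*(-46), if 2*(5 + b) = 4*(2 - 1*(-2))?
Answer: 4371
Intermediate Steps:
b = 3 (b = -5 + (4*(2 - 1*(-2)))/2 = -5 + (4*(2 + 2))/2 = -5 + (4*4)/2 = -5 + (½)*16 = -5 + 8 = 3)
1*(-2 + b) - 95*(-46) = 1*(-2 + 3) - 95*(-46) = 1*1 + 4370 = 1 + 4370 = 4371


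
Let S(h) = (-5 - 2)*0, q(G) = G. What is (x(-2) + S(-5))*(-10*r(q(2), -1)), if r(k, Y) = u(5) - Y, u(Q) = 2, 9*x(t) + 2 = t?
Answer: 40/3 ≈ 13.333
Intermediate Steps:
S(h) = 0 (S(h) = -7*0 = 0)
x(t) = -2/9 + t/9
r(k, Y) = 2 - Y
(x(-2) + S(-5))*(-10*r(q(2), -1)) = ((-2/9 + (⅑)*(-2)) + 0)*(-10*(2 - 1*(-1))) = ((-2/9 - 2/9) + 0)*(-10*(2 + 1)) = (-4/9 + 0)*(-10*3) = -4/9*(-30) = 40/3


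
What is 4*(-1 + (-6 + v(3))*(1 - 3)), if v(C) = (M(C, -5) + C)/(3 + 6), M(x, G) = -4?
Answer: 404/9 ≈ 44.889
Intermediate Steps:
v(C) = -4/9 + C/9 (v(C) = (-4 + C)/(3 + 6) = (-4 + C)/9 = (-4 + C)*(1/9) = -4/9 + C/9)
4*(-1 + (-6 + v(3))*(1 - 3)) = 4*(-1 + (-6 + (-4/9 + (1/9)*3))*(1 - 3)) = 4*(-1 + (-6 + (-4/9 + 1/3))*(-2)) = 4*(-1 + (-6 - 1/9)*(-2)) = 4*(-1 - 55/9*(-2)) = 4*(-1 + 110/9) = 4*(101/9) = 404/9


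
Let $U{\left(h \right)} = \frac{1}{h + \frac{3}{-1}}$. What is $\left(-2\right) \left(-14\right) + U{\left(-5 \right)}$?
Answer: $\frac{223}{8} \approx 27.875$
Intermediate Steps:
$U{\left(h \right)} = \frac{1}{-3 + h}$ ($U{\left(h \right)} = \frac{1}{h + 3 \left(-1\right)} = \frac{1}{h - 3} = \frac{1}{-3 + h}$)
$\left(-2\right) \left(-14\right) + U{\left(-5 \right)} = \left(-2\right) \left(-14\right) + \frac{1}{-3 - 5} = 28 + \frac{1}{-8} = 28 - \frac{1}{8} = \frac{223}{8}$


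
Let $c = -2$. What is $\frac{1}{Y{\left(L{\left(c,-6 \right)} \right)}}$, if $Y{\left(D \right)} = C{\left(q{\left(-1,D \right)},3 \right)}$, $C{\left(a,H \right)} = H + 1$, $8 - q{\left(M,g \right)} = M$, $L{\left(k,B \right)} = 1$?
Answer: $\frac{1}{4} \approx 0.25$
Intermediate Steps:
$q{\left(M,g \right)} = 8 - M$
$C{\left(a,H \right)} = 1 + H$
$Y{\left(D \right)} = 4$ ($Y{\left(D \right)} = 1 + 3 = 4$)
$\frac{1}{Y{\left(L{\left(c,-6 \right)} \right)}} = \frac{1}{4}$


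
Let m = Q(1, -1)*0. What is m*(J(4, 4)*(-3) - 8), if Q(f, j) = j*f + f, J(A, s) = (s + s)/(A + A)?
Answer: 0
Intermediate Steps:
J(A, s) = s/A (J(A, s) = (2*s)/((2*A)) = (2*s)*(1/(2*A)) = s/A)
Q(f, j) = f + f*j (Q(f, j) = f*j + f = f + f*j)
m = 0 (m = (1*(1 - 1))*0 = (1*0)*0 = 0*0 = 0)
m*(J(4, 4)*(-3) - 8) = 0*((4/4)*(-3) - 8) = 0*((4*(¼))*(-3) - 8) = 0*(1*(-3) - 8) = 0*(-3 - 8) = 0*(-11) = 0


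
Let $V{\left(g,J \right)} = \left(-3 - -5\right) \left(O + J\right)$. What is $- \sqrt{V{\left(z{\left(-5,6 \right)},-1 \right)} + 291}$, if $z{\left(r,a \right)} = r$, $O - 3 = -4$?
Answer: $- \sqrt{287} \approx -16.941$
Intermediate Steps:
$O = -1$ ($O = 3 - 4 = -1$)
$V{\left(g,J \right)} = -2 + 2 J$ ($V{\left(g,J \right)} = \left(-3 - -5\right) \left(-1 + J\right) = \left(-3 + 5\right) \left(-1 + J\right) = 2 \left(-1 + J\right) = -2 + 2 J$)
$- \sqrt{V{\left(z{\left(-5,6 \right)},-1 \right)} + 291} = - \sqrt{\left(-2 + 2 \left(-1\right)\right) + 291} = - \sqrt{\left(-2 - 2\right) + 291} = - \sqrt{-4 + 291} = - \sqrt{287}$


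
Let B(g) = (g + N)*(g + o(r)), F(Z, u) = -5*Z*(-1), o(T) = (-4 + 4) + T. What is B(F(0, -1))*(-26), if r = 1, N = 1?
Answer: -26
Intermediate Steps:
o(T) = T (o(T) = 0 + T = T)
F(Z, u) = 5*Z
B(g) = (1 + g)² (B(g) = (g + 1)*(g + 1) = (1 + g)*(1 + g) = (1 + g)²)
B(F(0, -1))*(-26) = (1 + (5*0)² + 2*(5*0))*(-26) = (1 + 0² + 2*0)*(-26) = (1 + 0 + 0)*(-26) = 1*(-26) = -26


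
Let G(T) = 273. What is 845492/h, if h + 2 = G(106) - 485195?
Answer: -211373/121231 ≈ -1.7436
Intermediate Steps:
h = -484924 (h = -2 + (273 - 485195) = -2 - 484922 = -484924)
845492/h = 845492/(-484924) = 845492*(-1/484924) = -211373/121231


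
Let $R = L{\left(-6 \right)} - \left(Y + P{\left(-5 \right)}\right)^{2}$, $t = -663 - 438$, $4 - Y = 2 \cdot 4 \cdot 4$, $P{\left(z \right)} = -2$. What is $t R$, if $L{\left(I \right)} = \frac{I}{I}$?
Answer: $989799$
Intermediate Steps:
$Y = -28$ ($Y = 4 - 2 \cdot 4 \cdot 4 = 4 - 2 \cdot 16 = 4 - 32 = -28$)
$L{\left(I \right)} = 1$
$t = -1101$
$R = -899$ ($R = 1 - \left(-28 - 2\right)^{2} = 1 - \left(-30\right)^{2} = 1 - 900 = -899$)
$t R = \left(-1101\right) \left(-899\right) = 989799$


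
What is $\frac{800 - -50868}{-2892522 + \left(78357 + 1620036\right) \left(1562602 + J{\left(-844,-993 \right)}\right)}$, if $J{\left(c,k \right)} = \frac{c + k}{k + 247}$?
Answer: $\frac{38544328}{1979819536871685} \approx 1.9469 \cdot 10^{-8}$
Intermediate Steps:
$J{\left(c,k \right)} = \frac{c + k}{247 + k}$
$\frac{800 - -50868}{-2892522 + \left(78357 + 1620036\right) \left(1562602 + J{\left(-844,-993 \right)}\right)} = \frac{800 - -50868}{-2892522 + \left(78357 + 1620036\right) \left(1562602 + \frac{-844 - 993}{247 - 993}\right)} = \frac{800 + 50868}{-2892522 + 1698393 \left(1562602 + \frac{1}{-746} \left(-1837\right)\right)} = \frac{51668}{-2892522 + 1698393 \left(1562602 - - \frac{1837}{746}\right)} = \frac{51668}{-2892522 + 1698393 \left(1562602 + \frac{1837}{746}\right)} = \frac{51668}{-2892522 + 1698393 \cdot \frac{1165702929}{746}} = \frac{51668}{-2892522 + \frac{1979821694693097}{746}} = \frac{51668}{\frac{1979819536871685}{746}} = 51668 \cdot \frac{746}{1979819536871685} = \frac{38544328}{1979819536871685}$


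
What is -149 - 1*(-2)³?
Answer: -141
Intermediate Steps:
-149 - 1*(-2)³ = -149 - 1*(-8) = -149 + 8 = -141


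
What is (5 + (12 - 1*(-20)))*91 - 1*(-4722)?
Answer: 8089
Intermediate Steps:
(5 + (12 - 1*(-20)))*91 - 1*(-4722) = (5 + (12 + 20))*91 + 4722 = (5 + 32)*91 + 4722 = 37*91 + 4722 = 3367 + 4722 = 8089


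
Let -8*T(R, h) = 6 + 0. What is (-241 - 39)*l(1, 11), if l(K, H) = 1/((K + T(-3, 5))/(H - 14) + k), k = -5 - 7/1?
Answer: 672/29 ≈ 23.172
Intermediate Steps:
T(R, h) = -3/4 (T(R, h) = -(6 + 0)/8 = -1/8*6 = -3/4)
k = -12 (k = -5 - 7*1 = -5 - 7 = -12)
l(K, H) = 1/(-12 + (-3/4 + K)/(-14 + H)) (l(K, H) = 1/((K - 3/4)/(H - 14) - 12) = 1/((-3/4 + K)/(-14 + H) - 12) = 1/(-12 + (-3/4 + K)/(-14 + H)))
(-241 - 39)*l(1, 11) = (-241 - 39)*(4*(-14 + 11)/(669 - 48*11 + 4*1)) = -1120*(-3)/(669 - 528 + 4) = -1120*(-3)/145 = -280*(-12/145) = 672/29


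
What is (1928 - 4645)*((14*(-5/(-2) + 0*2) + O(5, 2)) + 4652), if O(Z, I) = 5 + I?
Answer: -12753598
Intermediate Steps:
(1928 - 4645)*((14*(-5/(-2) + 0*2) + O(5, 2)) + 4652) = (1928 - 4645)*((14*(-5/(-2) + 0*2) + (5 + 2)) + 4652) = -2717*((14*(-5*(-1/2) + 0) + 7) + 4652) = -2717*((14*(5/2 + 0) + 7) + 4652) = -2717*((14*(5/2) + 7) + 4652) = -2717*((35 + 7) + 4652) = -2717*(42 + 4652) = -2717*4694 = -12753598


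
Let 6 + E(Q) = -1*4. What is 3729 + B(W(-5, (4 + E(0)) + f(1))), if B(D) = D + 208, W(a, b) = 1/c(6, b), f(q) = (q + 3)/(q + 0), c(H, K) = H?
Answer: 23623/6 ≈ 3937.2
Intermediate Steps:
E(Q) = -10 (E(Q) = -6 - 1*4 = -6 - 4 = -10)
f(q) = (3 + q)/q
W(a, b) = ⅙ (W(a, b) = 1/6 = ⅙)
B(D) = 208 + D
3729 + B(W(-5, (4 + E(0)) + f(1))) = 3729 + (208 + ⅙) = 3729 + 1249/6 = 23623/6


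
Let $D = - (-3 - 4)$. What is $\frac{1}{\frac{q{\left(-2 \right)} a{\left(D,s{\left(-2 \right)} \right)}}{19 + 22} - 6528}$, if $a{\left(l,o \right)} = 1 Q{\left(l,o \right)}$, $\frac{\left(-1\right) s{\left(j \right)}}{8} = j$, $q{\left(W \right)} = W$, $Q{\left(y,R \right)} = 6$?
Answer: $- \frac{41}{267660} \approx -0.00015318$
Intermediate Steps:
$s{\left(j \right)} = - 8 j$
$D = 7$ ($D = \left(-1\right) \left(-7\right) = 7$)
$a{\left(l,o \right)} = 6$ ($a{\left(l,o \right)} = 1 \cdot 6 = 6$)
$\frac{1}{\frac{q{\left(-2 \right)} a{\left(D,s{\left(-2 \right)} \right)}}{19 + 22} - 6528} = \frac{1}{\frac{\left(-2\right) 6}{19 + 22} - 6528} = \frac{1}{- \frac{12}{41} - 6528} = \frac{1}{- \frac{267660}{41}} = - \frac{41}{267660}$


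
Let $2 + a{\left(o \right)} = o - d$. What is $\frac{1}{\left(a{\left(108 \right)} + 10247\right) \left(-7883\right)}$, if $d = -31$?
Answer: $- \frac{1}{81857072} \approx -1.2216 \cdot 10^{-8}$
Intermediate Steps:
$a{\left(o \right)} = 29 + o$ ($a{\left(o \right)} = -2 + \left(o - -31\right) = -2 + \left(o + 31\right) = -2 + \left(31 + o\right) = 29 + o$)
$\frac{1}{\left(a{\left(108 \right)} + 10247\right) \left(-7883\right)} = \frac{1}{\left(\left(29 + 108\right) + 10247\right) \left(-7883\right)} = \frac{1}{137 + 10247} \left(- \frac{1}{7883}\right) = \frac{1}{10384} \left(- \frac{1}{7883}\right) = - \frac{1}{81857072}$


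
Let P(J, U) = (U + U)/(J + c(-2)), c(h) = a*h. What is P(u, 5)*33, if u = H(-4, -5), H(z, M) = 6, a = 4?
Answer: -165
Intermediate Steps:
u = 6
c(h) = 4*h
P(J, U) = 2*U/(-8 + J) (P(J, U) = (U + U)/(J + 4*(-2)) = (2*U)/(J - 8) = (2*U)/(-8 + J) = 2*U/(-8 + J))
P(u, 5)*33 = (2*5/(-8 + 6))*33 = (2*5/(-2))*33 = (2*5*(-½))*33 = -5*33 = -165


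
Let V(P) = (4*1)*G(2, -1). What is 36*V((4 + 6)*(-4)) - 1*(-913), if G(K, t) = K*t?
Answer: 625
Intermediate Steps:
V(P) = -8 (V(P) = (4*1)*(2*(-1)) = 4*(-2) = -8)
36*V((4 + 6)*(-4)) - 1*(-913) = 36*(-8) - 1*(-913) = -288 + 913 = 625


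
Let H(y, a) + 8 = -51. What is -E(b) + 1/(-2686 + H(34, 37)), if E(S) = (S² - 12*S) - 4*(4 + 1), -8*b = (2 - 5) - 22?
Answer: 8385911/175680 ≈ 47.734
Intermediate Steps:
H(y, a) = -59 (H(y, a) = -8 - 51 = -59)
b = 25/8 (b = -((2 - 5) - 22)/8 = -(-3 - 22)/8 = -⅛*(-25) = 25/8 ≈ 3.1250)
E(S) = -20 + S² - 12*S (E(S) = (S² - 12*S) - 4*5 = (S² - 12*S) - 20 = -20 + S² - 12*S)
-E(b) + 1/(-2686 + H(34, 37)) = -(-20 + (25/8)² - 12*25/8) + 1/(-2686 - 59) = -(-20 + 625/64 - 75/2) + 1/(-2745) = -1*(-3055/64) - 1/2745 = 3055/64 - 1/2745 = 8385911/175680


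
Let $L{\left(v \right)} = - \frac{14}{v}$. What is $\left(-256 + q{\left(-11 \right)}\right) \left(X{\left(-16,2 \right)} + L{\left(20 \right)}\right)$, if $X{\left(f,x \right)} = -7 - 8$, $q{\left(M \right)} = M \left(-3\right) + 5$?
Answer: $\frac{17113}{5} \approx 3422.6$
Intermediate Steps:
$q{\left(M \right)} = 5 - 3 M$ ($q{\left(M \right)} = - 3 M + 5 = 5 - 3 M$)
$X{\left(f,x \right)} = -15$ ($X{\left(f,x \right)} = -7 - 8 = -15$)
$\left(-256 + q{\left(-11 \right)}\right) \left(X{\left(-16,2 \right)} + L{\left(20 \right)}\right) = \left(-256 + \left(5 - -33\right)\right) \left(-15 - \frac{14}{20}\right) = \left(-256 + \left(5 + 33\right)\right) \left(-15 - \frac{7}{10}\right) = \left(-256 + 38\right) \left(-15 - \frac{7}{10}\right) = \left(-218\right) \left(- \frac{157}{10}\right) = \frac{17113}{5}$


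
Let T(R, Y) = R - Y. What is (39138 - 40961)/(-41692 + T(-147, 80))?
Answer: 1823/41919 ≈ 0.043489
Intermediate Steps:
(39138 - 40961)/(-41692 + T(-147, 80)) = (39138 - 40961)/(-41692 + (-147 - 1*80)) = -1823/(-41692 + (-147 - 80)) = -1823/(-41692 - 227) = -1823/(-41919) = -1823*(-1/41919) = 1823/41919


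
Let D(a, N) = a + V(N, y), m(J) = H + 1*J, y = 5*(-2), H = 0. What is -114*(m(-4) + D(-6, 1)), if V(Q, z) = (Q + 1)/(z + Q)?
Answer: 3496/3 ≈ 1165.3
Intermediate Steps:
y = -10
V(Q, z) = (1 + Q)/(Q + z)
m(J) = J (m(J) = 0 + 1*J = 0 + J = J)
D(a, N) = a + (1 + N)/(-10 + N) (D(a, N) = a + (1 + N)/(N - 10) = a + (1 + N)/(-10 + N))
-114*(m(-4) + D(-6, 1)) = -114*(-4 + (1 + 1 - 6*(-10 + 1))/(-10 + 1)) = -114*(-4 + (1 + 1 - 6*(-9))/(-9)) = -114*(-4 - (1 + 1 + 54)/9) = -114*(-4 - ⅑*56) = -114*(-4 - 56/9) = -114*(-92/9) = 3496/3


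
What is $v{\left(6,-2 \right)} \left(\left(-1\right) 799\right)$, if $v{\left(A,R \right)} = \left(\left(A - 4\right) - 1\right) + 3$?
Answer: $-3196$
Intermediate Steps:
$v{\left(A,R \right)} = -2 + A$ ($v{\left(A,R \right)} = \left(\left(-4 + A\right) - 1\right) + 3 = \left(-5 + A\right) + 3 = -2 + A$)
$v{\left(6,-2 \right)} \left(\left(-1\right) 799\right) = \left(-2 + 6\right) \left(\left(-1\right) 799\right) = 4 \left(-799\right) = -3196$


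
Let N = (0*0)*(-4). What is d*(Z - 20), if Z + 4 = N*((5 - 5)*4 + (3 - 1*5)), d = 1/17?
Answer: -24/17 ≈ -1.4118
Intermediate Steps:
d = 1/17 ≈ 0.058824
N = 0 (N = 0*(-4) = 0)
Z = -4 (Z = -4 + 0*((5 - 5)*4 + (3 - 1*5)) = -4 + 0*(0*4 + (3 - 5)) = -4 + 0*(0 - 2) = -4 + 0*(-2) = -4 + 0 = -4)
d*(Z - 20) = (-4 - 20)/17 = (1/17)*(-24) = -24/17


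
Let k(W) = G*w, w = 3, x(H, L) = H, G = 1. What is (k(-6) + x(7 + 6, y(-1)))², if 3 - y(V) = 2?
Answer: 256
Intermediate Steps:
y(V) = 1 (y(V) = 3 - 1*2 = 3 - 2 = 1)
k(W) = 3 (k(W) = 1*3 = 3)
(k(-6) + x(7 + 6, y(-1)))² = (3 + (7 + 6))² = (3 + 13)² = 16² = 256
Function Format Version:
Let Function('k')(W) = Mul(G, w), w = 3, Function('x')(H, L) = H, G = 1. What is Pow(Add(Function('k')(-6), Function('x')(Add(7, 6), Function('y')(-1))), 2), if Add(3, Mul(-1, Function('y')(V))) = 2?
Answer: 256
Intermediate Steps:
Function('y')(V) = 1 (Function('y')(V) = Add(3, Mul(-1, 2)) = Add(3, -2) = 1)
Function('k')(W) = 3 (Function('k')(W) = Mul(1, 3) = 3)
Pow(Add(Function('k')(-6), Function('x')(Add(7, 6), Function('y')(-1))), 2) = Pow(Add(3, Add(7, 6)), 2) = Pow(Add(3, 13), 2) = Pow(16, 2) = 256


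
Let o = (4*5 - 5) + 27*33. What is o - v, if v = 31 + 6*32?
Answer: 683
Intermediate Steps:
o = 906 (o = (20 - 5) + 891 = 15 + 891 = 906)
v = 223 (v = 31 + 192 = 223)
o - v = 906 - 1*223 = 906 - 223 = 683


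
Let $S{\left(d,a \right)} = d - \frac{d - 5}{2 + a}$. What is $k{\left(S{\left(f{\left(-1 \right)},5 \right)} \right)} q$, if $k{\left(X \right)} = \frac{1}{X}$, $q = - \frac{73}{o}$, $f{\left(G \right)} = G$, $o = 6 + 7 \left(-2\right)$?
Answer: $- \frac{511}{8} \approx -63.875$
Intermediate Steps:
$o = -8$ ($o = 6 - 14 = -8$)
$S{\left(d,a \right)} = d - \frac{-5 + d}{2 + a}$
$q = \frac{73}{8}$ ($q = - \frac{73}{-8} = \left(-73\right) \left(- \frac{1}{8}\right) = \frac{73}{8} \approx 9.125$)
$k{\left(S{\left(f{\left(-1 \right)},5 \right)} \right)} q = \frac{1}{\frac{1}{2 + 5} \left(5 - 1 + 5 \left(-1\right)\right)} \frac{73}{8} = \frac{1}{\frac{1}{7} \left(5 - 1 - 5\right)} \frac{73}{8} = \frac{1}{\frac{1}{7} \left(-1\right)} \frac{73}{8} = \frac{1}{- \frac{1}{7}} \cdot \frac{73}{8} = \left(-7\right) \frac{73}{8} = - \frac{511}{8}$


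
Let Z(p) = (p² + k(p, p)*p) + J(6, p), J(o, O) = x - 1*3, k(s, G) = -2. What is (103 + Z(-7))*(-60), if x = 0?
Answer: -9780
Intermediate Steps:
J(o, O) = -3 (J(o, O) = 0 - 1*3 = 0 - 3 = -3)
Z(p) = -3 + p² - 2*p (Z(p) = (p² - 2*p) - 3 = -3 + p² - 2*p)
(103 + Z(-7))*(-60) = (103 + (-3 + (-7)² - 2*(-7)))*(-60) = (103 + (-3 + 49 + 14))*(-60) = (103 + 60)*(-60) = 163*(-60) = -9780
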